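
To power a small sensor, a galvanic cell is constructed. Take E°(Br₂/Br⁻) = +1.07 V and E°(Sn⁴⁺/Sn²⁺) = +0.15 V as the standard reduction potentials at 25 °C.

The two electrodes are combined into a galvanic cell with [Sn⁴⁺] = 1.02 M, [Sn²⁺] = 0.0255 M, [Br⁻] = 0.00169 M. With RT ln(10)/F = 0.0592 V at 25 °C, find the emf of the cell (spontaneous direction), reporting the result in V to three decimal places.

+1.037 V

Br₂/Br⁻ is the cathode (higher E°), Sn⁴⁺/Sn²⁺ the anode: E°cell = +1.07 − (+0.15) = +0.92 V, n = 2.
Overall: Br₂(l) + Sn²⁺(aq) → 2 Br⁻(aq) + Sn⁴⁺(aq)
Q = [Br⁻]^2·[Sn⁴⁺] / ([Sn²⁺]); log Q = -3.942.
E = E° − (0.0592/n) log Q = +0.92 − (0.0592/2)(-3.942) = +1.037 V.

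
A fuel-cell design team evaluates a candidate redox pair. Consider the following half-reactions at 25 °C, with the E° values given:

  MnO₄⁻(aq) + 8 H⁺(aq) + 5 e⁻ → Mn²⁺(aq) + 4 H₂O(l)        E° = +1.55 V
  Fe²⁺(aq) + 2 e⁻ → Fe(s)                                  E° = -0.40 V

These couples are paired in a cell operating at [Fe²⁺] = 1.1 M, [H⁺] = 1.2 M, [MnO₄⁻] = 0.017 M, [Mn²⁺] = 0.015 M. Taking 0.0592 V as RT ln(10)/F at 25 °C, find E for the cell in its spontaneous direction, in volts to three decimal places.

MnO₄⁻/Mn²⁺ is the cathode (higher E°), Fe²⁺/Fe the anode: E°cell = +1.55 − (-0.40) = +1.95 V, n = 10.
Overall: 2 MnO₄⁻(aq) + 16 H⁺(aq) + 5 Fe(s) → 2 Mn²⁺(aq) + 8 H₂O(l) + 5 Fe²⁺(aq)
Q = [Mn²⁺]^2·[Fe²⁺]^5 / ([MnO₄⁻]^2·[H⁺]^16); log Q = -1.169.
E = E° − (0.0592/n) log Q = +1.95 − (0.0592/10)(-1.169) = +1.957 V.

+1.957 V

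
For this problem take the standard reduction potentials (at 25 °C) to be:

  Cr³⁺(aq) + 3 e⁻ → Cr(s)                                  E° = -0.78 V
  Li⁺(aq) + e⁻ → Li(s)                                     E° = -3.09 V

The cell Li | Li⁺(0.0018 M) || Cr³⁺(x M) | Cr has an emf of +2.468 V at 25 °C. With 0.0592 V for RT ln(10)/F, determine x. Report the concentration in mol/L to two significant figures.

Cr³⁺/Cr is the cathode, Li⁺/Li the anode: E°cell = +2.31 V, n = 3.
Overall reaction: Cr³⁺(aq) + 3 Li(s) → Cr(s) + 3 Li⁺(aq); Q = [Li⁺]^3/[Cr³⁺]^1.
From E = E° − (0.0592/n) log Q: log Q = (E° − E)·n/0.0592 = (+2.31 − (+2.468))·3/0.0592 = -8.0068.
So 1·log[Cr³⁺] = 3·log(0.0018) − log Q = -8.2342 − (-8.0068) = -0.2274; [Cr³⁺] = 10^(-0.2274) ≈ 0.59 M.

0.59 M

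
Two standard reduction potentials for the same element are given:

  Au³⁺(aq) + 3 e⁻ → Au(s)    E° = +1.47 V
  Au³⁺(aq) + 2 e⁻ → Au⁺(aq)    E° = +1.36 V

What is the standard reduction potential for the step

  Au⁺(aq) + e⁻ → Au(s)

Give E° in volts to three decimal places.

Sequential free energies add, so n₃E°₃ = n₁E°₁ + n₂E°₂.
With n₃ = 3, and the known step contributing 2×(+1.36) V, the unknown satisfies 1·E° = 3×(+1.47) − 2×(+1.36) = +1.690.
E° = +1.690 / 1 = +1.690 V.

+1.690 V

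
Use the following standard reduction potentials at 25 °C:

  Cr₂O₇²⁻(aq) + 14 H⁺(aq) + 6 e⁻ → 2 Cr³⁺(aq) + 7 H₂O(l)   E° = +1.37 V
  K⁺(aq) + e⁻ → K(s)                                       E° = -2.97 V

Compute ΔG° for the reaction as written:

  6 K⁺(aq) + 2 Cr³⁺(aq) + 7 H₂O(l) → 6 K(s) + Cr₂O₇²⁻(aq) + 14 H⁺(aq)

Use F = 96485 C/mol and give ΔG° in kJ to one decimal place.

+2512.5 kJ

As written, K⁺/K is reduced (cathode) and Cr₂O₇²⁻/Cr³⁺ is oxidised (anode), so E°cell = (-2.97) − (+1.37) = -4.34 V.
Balancing electrons gives n = 6.
ΔG° = −nFE° = −(6)(96485)(-4.34) = 2,512,469 J = +2512.5 kJ.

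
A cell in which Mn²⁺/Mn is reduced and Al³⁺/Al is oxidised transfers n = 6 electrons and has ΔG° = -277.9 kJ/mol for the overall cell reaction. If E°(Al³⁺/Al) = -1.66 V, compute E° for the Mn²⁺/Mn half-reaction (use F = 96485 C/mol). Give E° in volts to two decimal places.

-1.18 V

E°cell = −ΔG°/(nF) = −(-277.9×10³)/((6)(96485)) = +0.480 V.
Since Mn²⁺/Mn is the cathode and Al³⁺/Al the anode, E°cell = E°(Mn²⁺/Mn) − E°(Al³⁺/Al).
So E°(Mn²⁺/Mn) = E°cell + E°(Al³⁺/Al) = +0.480 + (-1.66) = -1.18 V.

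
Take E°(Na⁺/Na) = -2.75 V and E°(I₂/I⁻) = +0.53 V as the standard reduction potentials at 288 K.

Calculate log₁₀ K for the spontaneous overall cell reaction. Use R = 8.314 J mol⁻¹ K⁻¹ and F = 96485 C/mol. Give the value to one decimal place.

Cathode: I₂/I⁻; anode: Na⁺/Na. E°cell = (+0.53) − (-2.75) = +3.28 V, with n = 2.
ΔG° = −nFE° = −RT ln K, so ln K = nFE°/(RT) = (2)(96485)(+3.28) / ((8.314)(288)) = 264.339.
log₁₀ K = 264.339 / ln 10 = 114.8.

114.8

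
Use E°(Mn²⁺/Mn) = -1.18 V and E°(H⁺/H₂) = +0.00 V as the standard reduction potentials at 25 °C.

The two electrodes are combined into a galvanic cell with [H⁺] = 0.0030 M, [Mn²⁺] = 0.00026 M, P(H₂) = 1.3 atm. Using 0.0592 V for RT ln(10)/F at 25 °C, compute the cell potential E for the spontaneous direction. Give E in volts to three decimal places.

H⁺/H₂ is the cathode (higher E°), Mn²⁺/Mn the anode: E°cell = +0.00 − (-1.18) = +1.18 V, n = 2.
Overall: 2 H⁺(aq) + Mn(s) → H₂(g) + Mn²⁺(aq)
Q = P(H₂)·[Mn²⁺] / ([H⁺]^2); log Q = 1.575.
E = E° − (0.0592/n) log Q = +1.18 − (0.0592/2)(1.575) = +1.133 V.

+1.133 V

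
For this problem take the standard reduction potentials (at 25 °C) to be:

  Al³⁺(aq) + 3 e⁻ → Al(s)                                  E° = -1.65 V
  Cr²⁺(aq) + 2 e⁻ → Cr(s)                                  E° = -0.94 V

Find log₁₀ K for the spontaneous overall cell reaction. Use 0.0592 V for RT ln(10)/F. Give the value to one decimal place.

Cathode: Cr²⁺/Cr; anode: Al³⁺/Al. E°cell = +0.71 V, n = 6.
log K = nE°cell / 0.0592 = (6)(+0.71) / 0.0592 = 72.0.

72.0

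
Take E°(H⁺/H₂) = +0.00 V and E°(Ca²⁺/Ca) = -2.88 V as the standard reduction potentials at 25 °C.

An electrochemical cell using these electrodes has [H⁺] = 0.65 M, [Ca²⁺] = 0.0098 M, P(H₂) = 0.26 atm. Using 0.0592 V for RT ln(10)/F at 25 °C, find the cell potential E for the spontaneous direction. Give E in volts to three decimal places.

+2.946 V

H⁺/H₂ is the cathode (higher E°), Ca²⁺/Ca the anode: E°cell = +0.00 − (-2.88) = +2.88 V, n = 2.
Overall: 2 H⁺(aq) + Ca(s) → H₂(g) + Ca²⁺(aq)
Q = P(H₂)·[Ca²⁺] / ([H⁺]^2); log Q = -2.220.
E = E° − (0.0592/n) log Q = +2.88 − (0.0592/2)(-2.220) = +2.946 V.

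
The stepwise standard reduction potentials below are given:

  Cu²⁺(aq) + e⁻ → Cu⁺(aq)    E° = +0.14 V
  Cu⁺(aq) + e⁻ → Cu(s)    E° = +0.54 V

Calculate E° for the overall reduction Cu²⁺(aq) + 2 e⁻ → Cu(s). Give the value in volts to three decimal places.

+0.340 V

Since ΔG° = −nFE° is additive over sequential reductions, n₃E°₃ = n₁E°₁ + n₂E°₂.
E°₃ = (1×+0.14 + 1×+0.54) / 2 = (+0.680) / 2 = +0.340 V.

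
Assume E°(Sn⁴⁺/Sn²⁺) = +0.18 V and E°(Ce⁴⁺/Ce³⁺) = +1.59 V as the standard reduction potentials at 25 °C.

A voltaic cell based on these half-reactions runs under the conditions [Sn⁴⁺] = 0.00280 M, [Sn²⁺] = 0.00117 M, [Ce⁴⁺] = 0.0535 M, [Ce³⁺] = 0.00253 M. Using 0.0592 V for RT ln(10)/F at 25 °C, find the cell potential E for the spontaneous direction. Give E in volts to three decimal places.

+1.477 V

Ce⁴⁺/Ce³⁺ is the cathode (higher E°), Sn⁴⁺/Sn²⁺ the anode: E°cell = +1.59 − (+0.18) = +1.41 V, n = 2.
Overall: 2 Ce⁴⁺(aq) + Sn²⁺(aq) → 2 Ce³⁺(aq) + Sn⁴⁺(aq)
Q = [Ce³⁺]^2·[Sn⁴⁺] / ([Ce⁴⁺]^2·[Sn²⁺]); log Q = -2.271.
E = E° − (0.0592/n) log Q = +1.41 − (0.0592/2)(-2.271) = +1.477 V.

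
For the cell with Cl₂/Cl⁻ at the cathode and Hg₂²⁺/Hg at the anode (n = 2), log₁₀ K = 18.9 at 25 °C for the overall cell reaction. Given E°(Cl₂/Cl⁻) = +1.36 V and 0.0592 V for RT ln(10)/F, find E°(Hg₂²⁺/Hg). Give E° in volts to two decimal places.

+0.80 V

E°cell = (0.0592/n)·log K = (0.0592/2)(18.9) = +0.559 V.
Since Cl₂/Cl⁻ is the cathode and Hg₂²⁺/Hg the anode, E°cell = E°(Cl₂/Cl⁻) − E°(Hg₂²⁺/Hg).
So E°(Hg₂²⁺/Hg) = E°(Cl₂/Cl⁻) − E°cell = (+1.36) − (+0.559) = +0.80 V.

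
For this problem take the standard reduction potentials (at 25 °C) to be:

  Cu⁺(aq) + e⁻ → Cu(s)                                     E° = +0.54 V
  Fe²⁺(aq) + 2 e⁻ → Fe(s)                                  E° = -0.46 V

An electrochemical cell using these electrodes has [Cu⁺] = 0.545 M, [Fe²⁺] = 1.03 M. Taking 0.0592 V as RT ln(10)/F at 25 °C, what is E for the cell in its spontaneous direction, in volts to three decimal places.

Cu⁺/Cu is the cathode (higher E°), Fe²⁺/Fe the anode: E°cell = +0.54 − (-0.46) = +1.00 V, n = 2.
Overall: 2 Cu⁺(aq) + Fe(s) → 2 Cu(s) + Fe²⁺(aq)
Q = [Fe²⁺] / ([Cu⁺]^2); log Q = 0.540.
E = E° − (0.0592/n) log Q = +1.00 − (0.0592/2)(0.540) = +0.984 V.

+0.984 V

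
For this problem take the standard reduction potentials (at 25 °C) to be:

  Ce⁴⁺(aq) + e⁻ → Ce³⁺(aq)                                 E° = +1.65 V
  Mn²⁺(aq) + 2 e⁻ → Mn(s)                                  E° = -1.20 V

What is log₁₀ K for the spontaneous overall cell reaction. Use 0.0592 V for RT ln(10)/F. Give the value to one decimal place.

96.3

Cathode: Ce⁴⁺/Ce³⁺; anode: Mn²⁺/Mn. E°cell = +2.85 V, n = 2.
log K = nE°cell / 0.0592 = (2)(+2.85) / 0.0592 = 96.3.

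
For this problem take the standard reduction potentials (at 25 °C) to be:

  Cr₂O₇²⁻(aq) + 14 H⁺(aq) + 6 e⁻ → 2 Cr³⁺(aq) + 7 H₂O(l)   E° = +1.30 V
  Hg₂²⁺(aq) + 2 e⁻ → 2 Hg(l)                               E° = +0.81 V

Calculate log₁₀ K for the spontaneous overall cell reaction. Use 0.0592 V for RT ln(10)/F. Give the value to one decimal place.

Cathode: Cr₂O₇²⁻/Cr³⁺; anode: Hg₂²⁺/Hg. E°cell = +0.49 V, n = 6.
log K = nE°cell / 0.0592 = (6)(+0.49) / 0.0592 = 49.7.

49.7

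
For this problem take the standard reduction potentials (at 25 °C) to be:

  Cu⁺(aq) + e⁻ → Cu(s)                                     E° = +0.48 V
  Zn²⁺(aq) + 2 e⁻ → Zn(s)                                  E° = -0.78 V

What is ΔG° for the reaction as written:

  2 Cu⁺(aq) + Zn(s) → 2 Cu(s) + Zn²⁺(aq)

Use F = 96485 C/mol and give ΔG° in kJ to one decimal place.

As written, Cu⁺/Cu is reduced (cathode) and Zn²⁺/Zn is oxidised (anode), so E°cell = (+0.48) − (-0.78) = +1.26 V.
Balancing electrons gives n = 2.
ΔG° = −nFE° = −(2)(96485)(+1.26) = -243,142 J = -243.1 kJ.

-243.1 kJ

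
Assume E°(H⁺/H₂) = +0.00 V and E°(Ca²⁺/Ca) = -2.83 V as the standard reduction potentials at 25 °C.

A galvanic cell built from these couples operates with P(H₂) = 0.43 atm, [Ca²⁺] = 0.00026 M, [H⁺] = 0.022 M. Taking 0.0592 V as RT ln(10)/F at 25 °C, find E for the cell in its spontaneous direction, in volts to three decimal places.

H⁺/H₂ is the cathode (higher E°), Ca²⁺/Ca the anode: E°cell = +0.00 − (-2.83) = +2.83 V, n = 2.
Overall: 2 H⁺(aq) + Ca(s) → H₂(g) + Ca²⁺(aq)
Q = P(H₂)·[Ca²⁺] / ([H⁺]^2); log Q = -0.636.
E = E° − (0.0592/n) log Q = +2.83 − (0.0592/2)(-0.636) = +2.849 V.

+2.849 V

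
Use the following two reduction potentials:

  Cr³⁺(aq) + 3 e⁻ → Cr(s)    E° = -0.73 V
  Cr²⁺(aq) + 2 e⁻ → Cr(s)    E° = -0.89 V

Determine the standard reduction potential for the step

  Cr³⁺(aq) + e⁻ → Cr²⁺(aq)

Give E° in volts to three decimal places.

Sequential free energies add, so n₃E°₃ = n₁E°₁ + n₂E°₂.
With n₃ = 3, and the known step contributing 2×(-0.89) V, the unknown satisfies 1·E° = 3×(-0.73) − 2×(-0.89) = -0.410.
E° = -0.410 / 1 = -0.410 V.

-0.410 V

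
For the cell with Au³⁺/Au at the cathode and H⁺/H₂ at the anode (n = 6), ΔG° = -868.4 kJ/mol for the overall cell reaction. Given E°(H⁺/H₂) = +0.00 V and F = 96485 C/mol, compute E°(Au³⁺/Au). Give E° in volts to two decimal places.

E°cell = −ΔG°/(nF) = −(-868.4×10³)/((6)(96485)) = +1.500 V.
Since Au³⁺/Au is the cathode and H⁺/H₂ the anode, E°cell = E°(Au³⁺/Au) − E°(H⁺/H₂).
So E°(Au³⁺/Au) = E°cell + E°(H⁺/H₂) = +1.500 + (+0.00) = +1.50 V.

+1.50 V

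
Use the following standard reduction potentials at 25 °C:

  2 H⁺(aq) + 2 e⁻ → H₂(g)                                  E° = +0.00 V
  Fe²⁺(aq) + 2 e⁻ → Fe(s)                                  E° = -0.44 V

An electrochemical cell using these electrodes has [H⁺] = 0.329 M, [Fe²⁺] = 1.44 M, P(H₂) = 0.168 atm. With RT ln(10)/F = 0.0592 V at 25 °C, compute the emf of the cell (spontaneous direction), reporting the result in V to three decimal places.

+0.430 V

H⁺/H₂ is the cathode (higher E°), Fe²⁺/Fe the anode: E°cell = +0.00 − (-0.44) = +0.44 V, n = 2.
Overall: 2 H⁺(aq) + Fe(s) → H₂(g) + Fe²⁺(aq)
Q = P(H₂)·[Fe²⁺] / ([H⁺]^2); log Q = 0.349.
E = E° − (0.0592/n) log Q = +0.44 − (0.0592/2)(0.349) = +0.430 V.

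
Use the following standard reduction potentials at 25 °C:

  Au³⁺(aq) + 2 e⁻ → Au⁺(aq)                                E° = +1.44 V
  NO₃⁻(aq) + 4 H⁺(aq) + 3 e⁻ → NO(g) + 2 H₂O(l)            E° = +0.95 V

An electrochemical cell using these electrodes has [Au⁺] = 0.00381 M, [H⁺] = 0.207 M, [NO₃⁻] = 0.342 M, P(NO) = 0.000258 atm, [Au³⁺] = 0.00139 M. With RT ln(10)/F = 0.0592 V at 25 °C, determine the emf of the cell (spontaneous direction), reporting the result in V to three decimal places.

+0.469 V

Au³⁺/Au⁺ is the cathode (higher E°), NO₃⁻/NO the anode: E°cell = +1.44 − (+0.95) = +0.49 V, n = 6.
Overall: 3 Au³⁺(aq) + 2 NO(g) + 4 H₂O(l) → 3 Au⁺(aq) + 2 NO₃⁻(aq) + 8 H⁺(aq)
Q = [Au⁺]^3·[NO₃⁻]^2·[H⁺]^8 / ([Au³⁺]^3·P(NO)^2); log Q = 2.086.
E = E° − (0.0592/n) log Q = +0.49 − (0.0592/6)(2.086) = +0.469 V.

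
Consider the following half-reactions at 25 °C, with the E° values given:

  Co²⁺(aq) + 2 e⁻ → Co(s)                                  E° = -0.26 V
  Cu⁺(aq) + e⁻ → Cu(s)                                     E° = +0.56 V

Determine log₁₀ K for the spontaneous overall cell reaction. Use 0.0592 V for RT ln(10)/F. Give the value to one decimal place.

Cathode: Cu⁺/Cu; anode: Co²⁺/Co. E°cell = +0.82 V, n = 2.
log K = nE°cell / 0.0592 = (2)(+0.82) / 0.0592 = 27.7.

27.7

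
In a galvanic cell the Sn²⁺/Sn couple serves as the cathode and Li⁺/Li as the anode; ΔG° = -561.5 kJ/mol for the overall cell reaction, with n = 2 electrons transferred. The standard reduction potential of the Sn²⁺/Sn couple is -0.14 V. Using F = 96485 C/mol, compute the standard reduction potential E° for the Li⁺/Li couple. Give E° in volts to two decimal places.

E°cell = −ΔG°/(nF) = −(-561.5×10³)/((2)(96485)) = +2.910 V.
Since Sn²⁺/Sn is the cathode and Li⁺/Li the anode, E°cell = E°(Sn²⁺/Sn) − E°(Li⁺/Li).
So E°(Li⁺/Li) = E°(Sn²⁺/Sn) − E°cell = (-0.14) − (+2.910) = -3.05 V.

-3.05 V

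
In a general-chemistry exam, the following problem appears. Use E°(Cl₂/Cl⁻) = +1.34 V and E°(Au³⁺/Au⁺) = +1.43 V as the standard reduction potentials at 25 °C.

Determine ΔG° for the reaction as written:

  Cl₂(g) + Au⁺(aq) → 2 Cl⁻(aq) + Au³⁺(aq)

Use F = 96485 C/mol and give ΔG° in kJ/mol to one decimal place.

As written, Cl₂/Cl⁻ is reduced (cathode) and Au³⁺/Au⁺ is oxidised (anode), so E°cell = (+1.34) − (+1.43) = -0.09 V.
Balancing electrons gives n = 2.
ΔG° = −nFE° = −(2)(96485)(-0.09) = 17,367 J = +17.4 kJ/mol.

+17.4 kJ/mol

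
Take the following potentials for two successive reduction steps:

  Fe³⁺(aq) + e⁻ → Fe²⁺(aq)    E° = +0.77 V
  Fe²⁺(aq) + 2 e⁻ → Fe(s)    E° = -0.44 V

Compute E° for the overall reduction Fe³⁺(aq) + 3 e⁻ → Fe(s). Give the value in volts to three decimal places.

-0.037 V

Adding the free-energy changes (−nFE°) of the two steps gives −n₃FE°₃ = −n₁FE°₁ − n₂FE°₂.
E°₃ = (1×+0.77 + 2×-0.44) / 3 = (-0.110) / 3 = -0.037 V.
Simply averaging or adding the two E° values would be wrong; the electron-weighted sum is required.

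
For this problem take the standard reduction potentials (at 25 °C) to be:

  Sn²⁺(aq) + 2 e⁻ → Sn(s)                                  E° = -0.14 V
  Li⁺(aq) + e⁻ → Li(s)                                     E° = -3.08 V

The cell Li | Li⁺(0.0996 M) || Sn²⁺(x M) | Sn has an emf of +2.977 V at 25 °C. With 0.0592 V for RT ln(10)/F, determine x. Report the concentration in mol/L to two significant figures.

Sn²⁺/Sn is the cathode, Li⁺/Li the anode: E°cell = +2.94 V, n = 2.
Overall reaction: Sn²⁺(aq) + 2 Li(s) → Sn(s) + 2 Li⁺(aq); Q = [Li⁺]^2/[Sn²⁺]^1.
From E = E° − (0.0592/n) log Q: log Q = (E° − E)·n/0.0592 = (+2.94 − (+2.977))·2/0.0592 = -1.2500.
So 1·log[Sn²⁺] = 2·log(0.0996) − log Q = -2.0035 − (-1.2500) = -0.7535; [Sn²⁺] = 10^(-0.7535) ≈ 0.18 M.

0.18 M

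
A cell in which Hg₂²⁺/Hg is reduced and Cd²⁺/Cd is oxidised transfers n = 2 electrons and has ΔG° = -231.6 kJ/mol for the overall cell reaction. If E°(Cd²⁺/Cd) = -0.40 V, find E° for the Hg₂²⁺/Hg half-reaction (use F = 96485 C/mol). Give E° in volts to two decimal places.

+0.80 V

E°cell = −ΔG°/(nF) = −(-231.6×10³)/((2)(96485)) = +1.200 V.
Since Hg₂²⁺/Hg is the cathode and Cd²⁺/Cd the anode, E°cell = E°(Hg₂²⁺/Hg) − E°(Cd²⁺/Cd).
So E°(Hg₂²⁺/Hg) = E°cell + E°(Cd²⁺/Cd) = +1.200 + (-0.40) = +0.80 V.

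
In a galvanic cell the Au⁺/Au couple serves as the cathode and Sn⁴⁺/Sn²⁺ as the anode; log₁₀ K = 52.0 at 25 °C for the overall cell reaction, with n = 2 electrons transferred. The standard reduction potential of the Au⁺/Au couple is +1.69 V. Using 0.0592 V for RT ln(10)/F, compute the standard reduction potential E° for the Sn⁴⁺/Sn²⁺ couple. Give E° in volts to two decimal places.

+0.15 V

E°cell = (0.0592/n)·log K = (0.0592/2)(52.0) = +1.539 V.
Since Au⁺/Au is the cathode and Sn⁴⁺/Sn²⁺ the anode, E°cell = E°(Au⁺/Au) − E°(Sn⁴⁺/Sn²⁺).
So E°(Sn⁴⁺/Sn²⁺) = E°(Au⁺/Au) − E°cell = (+1.69) − (+1.539) = +0.15 V.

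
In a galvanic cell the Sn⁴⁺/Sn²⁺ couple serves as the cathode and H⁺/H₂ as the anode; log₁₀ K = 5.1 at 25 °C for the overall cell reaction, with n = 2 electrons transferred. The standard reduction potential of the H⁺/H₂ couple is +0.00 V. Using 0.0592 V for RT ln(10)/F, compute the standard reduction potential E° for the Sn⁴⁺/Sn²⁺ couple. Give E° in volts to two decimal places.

E°cell = (0.0592/n)·log K = (0.0592/2)(5.1) = +0.151 V.
Since Sn⁴⁺/Sn²⁺ is the cathode and H⁺/H₂ the anode, E°cell = E°(Sn⁴⁺/Sn²⁺) − E°(H⁺/H₂).
So E°(Sn⁴⁺/Sn²⁺) = E°cell + E°(H⁺/H₂) = +0.151 + (+0.00) = +0.15 V.

+0.15 V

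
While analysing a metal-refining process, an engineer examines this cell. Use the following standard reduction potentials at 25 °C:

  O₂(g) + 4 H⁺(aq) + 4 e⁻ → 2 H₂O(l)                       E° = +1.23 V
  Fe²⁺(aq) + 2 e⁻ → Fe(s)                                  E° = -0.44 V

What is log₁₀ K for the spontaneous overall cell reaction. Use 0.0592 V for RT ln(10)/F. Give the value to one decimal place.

Cathode: O₂/H₂O; anode: Fe²⁺/Fe. E°cell = +1.67 V, n = 4.
log K = nE°cell / 0.0592 = (4)(+1.67) / 0.0592 = 112.8.

112.8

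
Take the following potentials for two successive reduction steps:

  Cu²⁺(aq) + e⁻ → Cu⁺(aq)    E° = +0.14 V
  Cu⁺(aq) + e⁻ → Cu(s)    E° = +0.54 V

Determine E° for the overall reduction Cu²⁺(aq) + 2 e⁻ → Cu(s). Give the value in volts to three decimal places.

Since ΔG° = −nFE° is additive over sequential reductions, n₃E°₃ = n₁E°₁ + n₂E°₂.
E°₃ = (1×+0.14 + 1×+0.54) / 2 = (+0.680) / 2 = +0.340 V.

+0.340 V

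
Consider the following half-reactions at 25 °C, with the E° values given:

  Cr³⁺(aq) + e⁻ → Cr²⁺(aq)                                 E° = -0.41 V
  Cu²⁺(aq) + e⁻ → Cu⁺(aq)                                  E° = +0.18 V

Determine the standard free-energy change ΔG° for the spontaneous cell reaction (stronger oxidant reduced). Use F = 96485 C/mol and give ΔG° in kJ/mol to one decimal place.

-56.9 kJ/mol

Cu²⁺/Cu⁺ (E° = +0.18 V) is the cathode; Cr³⁺/Cr²⁺ (E° = -0.41 V) is the anode, so E°cell = +0.59 V.
Balancing electrons gives n = 1 (lcm of 1 and 1).
ΔG° = −nFE° = −(1)(96485)(+0.59) = -56,926 J = -56.9 kJ/mol.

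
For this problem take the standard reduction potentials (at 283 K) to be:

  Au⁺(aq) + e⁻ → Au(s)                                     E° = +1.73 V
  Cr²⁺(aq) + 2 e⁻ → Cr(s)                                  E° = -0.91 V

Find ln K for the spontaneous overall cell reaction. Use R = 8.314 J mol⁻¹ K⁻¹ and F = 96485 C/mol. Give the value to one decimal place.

Cathode: Au⁺/Au; anode: Cr²⁺/Cr. E°cell = (+1.73) − (-0.91) = +2.64 V, with n = 2.
ΔG° = −nFE° = −RT ln K, so ln K = nFE°/(RT) = (2)(96485)(+2.64) / ((8.314)(283)) = 216.520.

216.5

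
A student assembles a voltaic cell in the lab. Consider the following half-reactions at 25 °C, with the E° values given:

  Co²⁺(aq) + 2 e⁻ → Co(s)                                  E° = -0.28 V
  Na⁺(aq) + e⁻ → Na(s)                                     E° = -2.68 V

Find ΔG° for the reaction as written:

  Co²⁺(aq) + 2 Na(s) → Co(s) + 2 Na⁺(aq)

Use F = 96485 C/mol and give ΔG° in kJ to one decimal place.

As written, Co²⁺/Co is reduced (cathode) and Na⁺/Na is oxidised (anode), so E°cell = (-0.28) − (-2.68) = +2.40 V.
Balancing electrons gives n = 2.
ΔG° = −nFE° = −(2)(96485)(+2.40) = -463,128 J = -463.1 kJ.

-463.1 kJ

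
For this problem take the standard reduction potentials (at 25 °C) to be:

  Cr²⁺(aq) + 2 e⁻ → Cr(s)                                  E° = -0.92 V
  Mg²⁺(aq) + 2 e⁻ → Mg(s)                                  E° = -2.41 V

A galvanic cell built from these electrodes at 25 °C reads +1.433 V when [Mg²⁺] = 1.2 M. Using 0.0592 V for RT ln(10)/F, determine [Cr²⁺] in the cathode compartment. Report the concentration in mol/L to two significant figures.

Cr²⁺/Cr is the cathode, Mg²⁺/Mg the anode: E°cell = +1.49 V, n = 2.
Overall reaction: Cr²⁺(aq) + Mg(s) → Cr(s) + Mg²⁺(aq); Q = [Mg²⁺]^1/[Cr²⁺]^1.
From E = E° − (0.0592/n) log Q: log Q = (E° − E)·n/0.0592 = (+1.49 − (+1.433))·2/0.0592 = 1.9257.
So 1·log[Cr²⁺] = 1·log(1.2) − log Q = 0.0792 − (1.9257) = -1.8465; [Cr²⁺] = 10^(-1.8465) ≈ 0.014 M.

0.014 M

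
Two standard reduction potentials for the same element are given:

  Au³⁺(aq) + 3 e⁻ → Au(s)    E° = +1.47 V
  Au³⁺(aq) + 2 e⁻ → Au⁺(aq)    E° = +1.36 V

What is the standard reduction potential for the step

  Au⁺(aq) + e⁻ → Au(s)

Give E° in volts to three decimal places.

Sequential free energies add, so n₃E°₃ = n₁E°₁ + n₂E°₂.
With n₃ = 3, and the known step contributing 2×(+1.36) V, the unknown satisfies 1·E° = 3×(+1.47) − 2×(+1.36) = +1.690.
E° = +1.690 / 1 = +1.690 V.

+1.690 V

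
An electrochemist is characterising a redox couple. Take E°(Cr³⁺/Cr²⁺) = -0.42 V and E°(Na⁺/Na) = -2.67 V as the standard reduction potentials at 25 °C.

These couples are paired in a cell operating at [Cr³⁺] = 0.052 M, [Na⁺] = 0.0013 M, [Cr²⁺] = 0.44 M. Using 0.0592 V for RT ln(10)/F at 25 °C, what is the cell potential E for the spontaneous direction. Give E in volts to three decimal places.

Cr³⁺/Cr²⁺ is the cathode (higher E°), Na⁺/Na the anode: E°cell = -0.42 − (-2.67) = +2.25 V, n = 1.
Overall: Cr³⁺(aq) + Na(s) → Cr²⁺(aq) + Na⁺(aq)
Q = [Cr²⁺]·[Na⁺] / ([Cr³⁺]); log Q = -1.959.
E = E° − (0.0592/n) log Q = +2.25 − (0.0592/1)(-1.959) = +2.366 V.

+2.366 V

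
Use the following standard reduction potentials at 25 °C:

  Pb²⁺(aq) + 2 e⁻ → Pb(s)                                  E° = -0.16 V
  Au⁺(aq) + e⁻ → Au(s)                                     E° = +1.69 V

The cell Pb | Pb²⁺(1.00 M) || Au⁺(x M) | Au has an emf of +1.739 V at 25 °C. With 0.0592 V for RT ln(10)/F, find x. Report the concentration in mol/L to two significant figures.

0.013 M

Au⁺/Au is the cathode, Pb²⁺/Pb the anode: E°cell = +1.85 V, n = 2.
Overall reaction: 2 Au⁺(aq) + Pb(s) → 2 Au(s) + Pb²⁺(aq); Q = [Pb²⁺]^1/[Au⁺]^2.
From E = E° − (0.0592/n) log Q: log Q = (E° − E)·n/0.0592 = (+1.85 − (+1.739))·2/0.0592 = 3.7500.
So 2·log[Au⁺] = 1·log(1) − log Q = 0.0000 − (3.7500) = -3.7500; log[Au⁺] = -3.7500 / 2 = -1.8750; [Au⁺] = 10^(-1.8750) ≈ 0.013 M.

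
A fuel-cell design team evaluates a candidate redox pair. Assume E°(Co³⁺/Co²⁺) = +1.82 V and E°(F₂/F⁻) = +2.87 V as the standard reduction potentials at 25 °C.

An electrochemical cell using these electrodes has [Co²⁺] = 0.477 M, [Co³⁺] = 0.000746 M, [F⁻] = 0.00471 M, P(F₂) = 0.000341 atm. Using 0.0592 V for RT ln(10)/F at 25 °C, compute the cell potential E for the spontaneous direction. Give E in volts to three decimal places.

+1.251 V

F₂/F⁻ is the cathode (higher E°), Co³⁺/Co²⁺ the anode: E°cell = +2.87 − (+1.82) = +1.05 V, n = 2.
Overall: F₂(g) + 2 Co²⁺(aq) → 2 F⁻(aq) + 2 Co³⁺(aq)
Q = [F⁻]^2·[Co³⁺]^2 / (P(F₂)·[Co²⁺]^2); log Q = -6.798.
E = E° − (0.0592/n) log Q = +1.05 − (0.0592/2)(-6.798) = +1.251 V.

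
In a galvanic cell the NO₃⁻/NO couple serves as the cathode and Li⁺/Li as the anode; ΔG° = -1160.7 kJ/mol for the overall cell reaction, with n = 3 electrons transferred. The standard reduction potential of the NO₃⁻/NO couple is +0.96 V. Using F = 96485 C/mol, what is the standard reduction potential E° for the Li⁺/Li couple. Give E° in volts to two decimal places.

-3.05 V

E°cell = −ΔG°/(nF) = −(-1160.7×10³)/((3)(96485)) = +4.010 V.
Since NO₃⁻/NO is the cathode and Li⁺/Li the anode, E°cell = E°(NO₃⁻/NO) − E°(Li⁺/Li).
So E°(Li⁺/Li) = E°(NO₃⁻/NO) − E°cell = (+0.96) − (+4.010) = -3.05 V.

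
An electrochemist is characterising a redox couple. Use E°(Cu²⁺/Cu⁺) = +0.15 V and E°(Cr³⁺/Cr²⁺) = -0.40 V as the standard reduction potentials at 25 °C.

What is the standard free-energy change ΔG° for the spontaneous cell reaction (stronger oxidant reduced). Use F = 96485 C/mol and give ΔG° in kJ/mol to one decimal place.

-53.1 kJ/mol

Cu²⁺/Cu⁺ (E° = +0.15 V) is the cathode; Cr³⁺/Cr²⁺ (E° = -0.40 V) is the anode, so E°cell = +0.55 V.
Balancing electrons gives n = 1 (lcm of 1 and 1).
ΔG° = −nFE° = −(1)(96485)(+0.55) = -53,067 J = -53.1 kJ/mol.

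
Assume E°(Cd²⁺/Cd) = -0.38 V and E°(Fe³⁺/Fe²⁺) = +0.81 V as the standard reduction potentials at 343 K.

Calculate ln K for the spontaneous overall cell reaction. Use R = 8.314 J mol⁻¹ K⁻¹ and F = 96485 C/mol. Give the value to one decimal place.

Cathode: Fe³⁺/Fe²⁺; anode: Cd²⁺/Cd. E°cell = (+0.81) − (-0.38) = +1.19 V, with n = 2.
ΔG° = −nFE° = −RT ln K, so ln K = nFE°/(RT) = (2)(96485)(+1.19) / ((8.314)(343)) = 80.525.

80.5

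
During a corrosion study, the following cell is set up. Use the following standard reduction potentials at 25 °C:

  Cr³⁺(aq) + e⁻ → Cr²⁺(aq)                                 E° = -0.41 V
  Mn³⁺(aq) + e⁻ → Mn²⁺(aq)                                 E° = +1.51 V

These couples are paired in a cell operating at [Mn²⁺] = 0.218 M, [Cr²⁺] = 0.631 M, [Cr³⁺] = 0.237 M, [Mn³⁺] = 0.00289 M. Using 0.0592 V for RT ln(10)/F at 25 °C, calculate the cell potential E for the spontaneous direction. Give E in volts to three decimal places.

Mn³⁺/Mn²⁺ is the cathode (higher E°), Cr³⁺/Cr²⁺ the anode: E°cell = +1.51 − (-0.41) = +1.92 V, n = 1.
Overall: Mn³⁺(aq) + Cr²⁺(aq) → Mn²⁺(aq) + Cr³⁺(aq)
Q = [Mn²⁺]·[Cr³⁺] / ([Mn³⁺]·[Cr²⁺]); log Q = 1.452.
E = E° − (0.0592/n) log Q = +1.92 − (0.0592/1)(1.452) = +1.834 V.

+1.834 V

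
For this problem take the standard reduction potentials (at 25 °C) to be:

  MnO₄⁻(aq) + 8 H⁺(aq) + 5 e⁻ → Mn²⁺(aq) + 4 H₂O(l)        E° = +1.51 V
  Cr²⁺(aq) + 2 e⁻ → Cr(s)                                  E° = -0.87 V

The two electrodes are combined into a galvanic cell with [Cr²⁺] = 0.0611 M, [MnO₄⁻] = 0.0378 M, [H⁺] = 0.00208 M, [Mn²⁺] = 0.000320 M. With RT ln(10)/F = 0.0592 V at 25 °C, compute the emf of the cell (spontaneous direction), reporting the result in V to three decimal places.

MnO₄⁻/Mn²⁺ is the cathode (higher E°), Cr²⁺/Cr the anode: E°cell = +1.51 − (-0.87) = +2.38 V, n = 10.
Overall: 2 MnO₄⁻(aq) + 16 H⁺(aq) + 5 Cr(s) → 2 Mn²⁺(aq) + 8 H₂O(l) + 5 Cr²⁺(aq)
Q = [Mn²⁺]^2·[Cr²⁺]^5 / ([MnO₄⁻]^2·[H⁺]^16); log Q = 32.697.
E = E° − (0.0592/n) log Q = +2.38 − (0.0592/10)(32.697) = +2.186 V.

+2.186 V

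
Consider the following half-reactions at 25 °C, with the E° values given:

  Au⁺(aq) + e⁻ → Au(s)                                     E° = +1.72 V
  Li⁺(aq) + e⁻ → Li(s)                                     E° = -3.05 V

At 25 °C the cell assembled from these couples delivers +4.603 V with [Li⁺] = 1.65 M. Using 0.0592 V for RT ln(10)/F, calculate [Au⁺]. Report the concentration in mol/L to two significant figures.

Au⁺/Au is the cathode, Li⁺/Li the anode: E°cell = +4.77 V, n = 1.
Overall reaction: Au⁺(aq) + Li(s) → Au(s) + Li⁺(aq); Q = [Li⁺]^1/[Au⁺]^1.
From E = E° − (0.0592/n) log Q: log Q = (E° − E)·n/0.0592 = (+4.77 − (+4.603))·1/0.0592 = 2.8209.
So 1·log[Au⁺] = 1·log(1.65) − log Q = 0.2175 − (2.8209) = -2.6034; [Au⁺] = 10^(-2.6034) ≈ 0.0025 M.

0.0025 M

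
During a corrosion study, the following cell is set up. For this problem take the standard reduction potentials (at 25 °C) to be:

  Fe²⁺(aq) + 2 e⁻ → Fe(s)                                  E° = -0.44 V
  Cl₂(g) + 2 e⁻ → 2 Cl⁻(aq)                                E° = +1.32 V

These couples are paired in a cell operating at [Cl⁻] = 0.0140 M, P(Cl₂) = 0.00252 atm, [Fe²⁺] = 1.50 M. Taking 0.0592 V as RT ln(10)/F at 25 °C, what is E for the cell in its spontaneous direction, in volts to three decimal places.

+1.788 V

Cl₂/Cl⁻ is the cathode (higher E°), Fe²⁺/Fe the anode: E°cell = +1.32 − (-0.44) = +1.76 V, n = 2.
Overall: Cl₂(g) + Fe(s) → 2 Cl⁻(aq) + Fe²⁺(aq)
Q = [Cl⁻]^2·[Fe²⁺] / (P(Cl₂)); log Q = -0.933.
E = E° − (0.0592/n) log Q = +1.76 − (0.0592/2)(-0.933) = +1.788 V.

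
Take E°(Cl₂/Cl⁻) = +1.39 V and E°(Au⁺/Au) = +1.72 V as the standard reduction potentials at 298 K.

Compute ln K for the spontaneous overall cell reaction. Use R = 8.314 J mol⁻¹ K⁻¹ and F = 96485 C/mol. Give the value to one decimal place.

25.7

Cathode: Au⁺/Au; anode: Cl₂/Cl⁻. E°cell = (+1.72) − (+1.39) = +0.33 V, with n = 2.
ΔG° = −nFE° = −RT ln K, so ln K = nFE°/(RT) = (2)(96485)(+0.33) / ((8.314)(298)) = 25.703.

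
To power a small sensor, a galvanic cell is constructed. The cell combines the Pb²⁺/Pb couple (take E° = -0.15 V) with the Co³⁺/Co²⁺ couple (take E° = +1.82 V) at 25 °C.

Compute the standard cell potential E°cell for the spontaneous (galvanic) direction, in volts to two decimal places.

+1.97 V

The Co³⁺/Co²⁺ couple has the higher reduction potential, so it is the cathode; Pb²⁺/Pb is oxidised at the anode.
E°cell = E°(cathode) − E°(anode) = (+1.82) − (-0.15) = +1.97 V.
Since E°cell > 0, the reaction is spontaneous under standard conditions.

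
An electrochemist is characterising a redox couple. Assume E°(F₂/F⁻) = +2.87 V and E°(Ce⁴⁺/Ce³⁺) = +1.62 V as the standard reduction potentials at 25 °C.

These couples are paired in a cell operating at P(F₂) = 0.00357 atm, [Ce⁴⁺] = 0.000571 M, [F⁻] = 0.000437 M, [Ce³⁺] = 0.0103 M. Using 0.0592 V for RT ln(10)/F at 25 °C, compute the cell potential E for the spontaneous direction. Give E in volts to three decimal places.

F₂/F⁻ is the cathode (higher E°), Ce⁴⁺/Ce³⁺ the anode: E°cell = +2.87 − (+1.62) = +1.25 V, n = 2.
Overall: F₂(g) + 2 Ce³⁺(aq) → 2 F⁻(aq) + 2 Ce⁴⁺(aq)
Q = [F⁻]^2·[Ce⁴⁺]^2 / (P(F₂)·[Ce³⁺]^2); log Q = -6.784.
E = E° − (0.0592/n) log Q = +1.25 − (0.0592/2)(-6.784) = +1.451 V.

+1.451 V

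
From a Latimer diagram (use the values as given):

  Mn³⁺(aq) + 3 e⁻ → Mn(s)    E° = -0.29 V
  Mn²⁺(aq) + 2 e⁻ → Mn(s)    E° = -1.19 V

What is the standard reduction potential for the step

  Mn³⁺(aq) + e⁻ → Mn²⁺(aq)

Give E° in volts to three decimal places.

Sequential free energies add, so n₃E°₃ = n₁E°₁ + n₂E°₂.
With n₃ = 3, and the known step contributing 2×(-1.19) V, the unknown satisfies 1·E° = 3×(-0.29) − 2×(-1.19) = +1.510.
E° = +1.510 / 1 = +1.510 V.

+1.510 V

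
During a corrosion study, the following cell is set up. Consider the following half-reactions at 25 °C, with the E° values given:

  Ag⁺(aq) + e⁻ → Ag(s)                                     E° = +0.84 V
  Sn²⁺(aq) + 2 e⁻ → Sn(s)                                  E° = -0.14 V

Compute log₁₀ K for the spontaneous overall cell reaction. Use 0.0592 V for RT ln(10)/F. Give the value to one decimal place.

33.1

Cathode: Ag⁺/Ag; anode: Sn²⁺/Sn. E°cell = +0.98 V, n = 2.
log K = nE°cell / 0.0592 = (2)(+0.98) / 0.0592 = 33.1.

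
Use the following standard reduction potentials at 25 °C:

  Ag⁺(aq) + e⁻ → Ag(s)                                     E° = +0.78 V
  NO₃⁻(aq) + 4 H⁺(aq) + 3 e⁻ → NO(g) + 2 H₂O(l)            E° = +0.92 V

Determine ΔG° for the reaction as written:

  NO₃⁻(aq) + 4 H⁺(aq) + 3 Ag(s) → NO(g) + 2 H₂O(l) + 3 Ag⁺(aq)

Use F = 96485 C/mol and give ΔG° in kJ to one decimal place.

As written, NO₃⁻/NO is reduced (cathode) and Ag⁺/Ag is oxidised (anode), so E°cell = (+0.92) − (+0.78) = +0.14 V.
Balancing electrons gives n = 3.
ΔG° = −nFE° = −(3)(96485)(+0.14) = -40,524 J = -40.5 kJ.

-40.5 kJ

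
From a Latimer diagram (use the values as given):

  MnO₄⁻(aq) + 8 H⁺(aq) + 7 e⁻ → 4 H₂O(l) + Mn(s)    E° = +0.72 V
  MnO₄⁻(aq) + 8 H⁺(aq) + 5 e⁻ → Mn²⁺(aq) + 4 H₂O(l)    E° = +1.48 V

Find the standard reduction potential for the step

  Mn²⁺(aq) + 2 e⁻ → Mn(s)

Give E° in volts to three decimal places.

-1.180 V

Sequential free energies add, so n₃E°₃ = n₁E°₁ + n₂E°₂.
With n₃ = 7, and the known step contributing 5×(+1.48) V, the unknown satisfies 2·E° = 7×(+0.72) − 5×(+1.48) = -2.360.
E° = -2.360 / 2 = -1.180 V.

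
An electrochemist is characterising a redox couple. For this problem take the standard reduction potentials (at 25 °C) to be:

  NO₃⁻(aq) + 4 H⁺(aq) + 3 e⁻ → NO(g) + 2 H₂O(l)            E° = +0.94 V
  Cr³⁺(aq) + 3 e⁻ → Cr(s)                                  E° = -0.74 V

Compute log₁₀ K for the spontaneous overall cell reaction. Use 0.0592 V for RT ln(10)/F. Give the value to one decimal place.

Cathode: NO₃⁻/NO; anode: Cr³⁺/Cr. E°cell = +1.68 V, n = 3.
log K = nE°cell / 0.0592 = (3)(+1.68) / 0.0592 = 85.1.

85.1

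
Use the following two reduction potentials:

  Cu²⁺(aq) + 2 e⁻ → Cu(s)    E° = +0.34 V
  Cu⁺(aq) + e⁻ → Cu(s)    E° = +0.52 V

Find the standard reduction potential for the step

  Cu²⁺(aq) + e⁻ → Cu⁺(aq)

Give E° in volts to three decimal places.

+0.160 V

Sequential free energies add, so n₃E°₃ = n₁E°₁ + n₂E°₂.
With n₃ = 2, and the known step contributing 1×(+0.52) V, the unknown satisfies 1·E° = 2×(+0.34) − 1×(+0.52) = +0.160.
E° = +0.160 / 1 = +0.160 V.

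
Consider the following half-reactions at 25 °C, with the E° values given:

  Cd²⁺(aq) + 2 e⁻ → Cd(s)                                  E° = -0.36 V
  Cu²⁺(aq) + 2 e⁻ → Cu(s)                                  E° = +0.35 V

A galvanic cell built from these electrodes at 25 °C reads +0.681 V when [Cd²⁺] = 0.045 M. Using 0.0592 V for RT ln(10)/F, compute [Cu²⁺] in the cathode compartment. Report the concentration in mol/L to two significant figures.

Cu²⁺/Cu is the cathode, Cd²⁺/Cd the anode: E°cell = +0.71 V, n = 2.
Overall reaction: Cu²⁺(aq) + Cd(s) → Cu(s) + Cd²⁺(aq); Q = [Cd²⁺]^1/[Cu²⁺]^1.
From E = E° − (0.0592/n) log Q: log Q = (E° − E)·n/0.0592 = (+0.71 − (+0.681))·2/0.0592 = 0.9797.
So 1·log[Cu²⁺] = 1·log(0.045) − log Q = -1.3468 − (0.9797) = -2.3265; [Cu²⁺] = 10^(-2.3265) ≈ 0.0047 M.

0.0047 M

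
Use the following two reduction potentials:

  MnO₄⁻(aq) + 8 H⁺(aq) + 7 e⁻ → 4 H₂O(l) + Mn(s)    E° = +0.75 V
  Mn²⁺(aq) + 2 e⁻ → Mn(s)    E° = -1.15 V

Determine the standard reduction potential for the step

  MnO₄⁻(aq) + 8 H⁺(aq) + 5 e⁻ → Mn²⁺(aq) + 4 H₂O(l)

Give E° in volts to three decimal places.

Sequential free energies add, so n₃E°₃ = n₁E°₁ + n₂E°₂.
With n₃ = 7, and the known step contributing 2×(-1.15) V, the unknown satisfies 5·E° = 7×(+0.75) − 2×(-1.15) = +7.550.
E° = +7.550 / 5 = +1.510 V.

+1.510 V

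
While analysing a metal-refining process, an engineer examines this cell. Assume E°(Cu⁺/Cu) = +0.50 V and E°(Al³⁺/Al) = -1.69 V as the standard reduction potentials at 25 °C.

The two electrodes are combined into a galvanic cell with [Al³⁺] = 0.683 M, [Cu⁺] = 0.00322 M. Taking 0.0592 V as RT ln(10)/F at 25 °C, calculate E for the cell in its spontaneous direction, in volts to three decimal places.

+2.046 V

Cu⁺/Cu is the cathode (higher E°), Al³⁺/Al the anode: E°cell = +0.50 − (-1.69) = +2.19 V, n = 3.
Overall: 3 Cu⁺(aq) + Al(s) → 3 Cu(s) + Al³⁺(aq)
Q = [Al³⁺] / ([Cu⁺]^3); log Q = 7.311.
E = E° − (0.0592/n) log Q = +2.19 − (0.0592/3)(7.311) = +2.046 V.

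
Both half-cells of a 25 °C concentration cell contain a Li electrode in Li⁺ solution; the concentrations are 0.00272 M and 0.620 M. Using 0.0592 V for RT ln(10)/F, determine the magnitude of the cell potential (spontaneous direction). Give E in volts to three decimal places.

For a concentration cell E°cell = 0. The 0.620 M side is the cathode (reduction is favoured where [Li⁺] is higher).
With n = 1, E = −(0.0592/1) log([Li⁺]ₐₙ/[Li⁺]꜀ₐₜ) = −(0.0592/1) log(0.00272/0.62) = −(0.0592/1)(-2.358) = +0.140 V.

+0.140 V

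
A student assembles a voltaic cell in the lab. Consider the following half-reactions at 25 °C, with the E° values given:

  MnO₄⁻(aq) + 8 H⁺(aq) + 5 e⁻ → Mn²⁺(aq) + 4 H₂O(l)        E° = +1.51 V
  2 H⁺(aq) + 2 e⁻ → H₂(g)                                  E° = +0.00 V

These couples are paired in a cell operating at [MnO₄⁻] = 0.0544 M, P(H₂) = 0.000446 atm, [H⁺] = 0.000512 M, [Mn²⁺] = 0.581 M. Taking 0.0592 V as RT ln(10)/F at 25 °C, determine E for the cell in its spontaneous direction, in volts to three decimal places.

+1.282 V

MnO₄⁻/Mn²⁺ is the cathode (higher E°), H⁺/H₂ the anode: E°cell = +1.51 − (+0.00) = +1.51 V, n = 10.
Overall: 2 MnO₄⁻(aq) + 6 H⁺(aq) + 5 H₂(g) → 2 Mn²⁺(aq) + 8 H₂O(l)
Q = [Mn²⁺]^2 / ([MnO₄⁻]^2·[H⁺]^6·P(H₂)^5); log Q = 38.555.
E = E° − (0.0592/n) log Q = +1.51 − (0.0592/10)(38.555) = +1.282 V.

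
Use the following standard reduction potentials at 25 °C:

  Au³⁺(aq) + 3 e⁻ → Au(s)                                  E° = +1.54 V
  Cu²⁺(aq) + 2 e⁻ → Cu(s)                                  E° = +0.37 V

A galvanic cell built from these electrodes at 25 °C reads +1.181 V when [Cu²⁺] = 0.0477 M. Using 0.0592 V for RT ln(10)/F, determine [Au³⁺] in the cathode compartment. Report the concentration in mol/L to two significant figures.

0.038 M

Au³⁺/Au is the cathode, Cu²⁺/Cu the anode: E°cell = +1.17 V, n = 6.
Overall reaction: 2 Au³⁺(aq) + 3 Cu(s) → 2 Au(s) + 3 Cu²⁺(aq); Q = [Cu²⁺]^3/[Au³⁺]^2.
From E = E° − (0.0592/n) log Q: log Q = (E° − E)·n/0.0592 = (+1.17 − (+1.181))·6/0.0592 = -1.1149.
So 2·log[Au³⁺] = 3·log(0.0477) − log Q = -3.9644 − (-1.1149) = -2.8495; log[Au³⁺] = -2.8495 / 2 = -1.4247; [Au³⁺] = 10^(-1.4247) ≈ 0.038 M.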